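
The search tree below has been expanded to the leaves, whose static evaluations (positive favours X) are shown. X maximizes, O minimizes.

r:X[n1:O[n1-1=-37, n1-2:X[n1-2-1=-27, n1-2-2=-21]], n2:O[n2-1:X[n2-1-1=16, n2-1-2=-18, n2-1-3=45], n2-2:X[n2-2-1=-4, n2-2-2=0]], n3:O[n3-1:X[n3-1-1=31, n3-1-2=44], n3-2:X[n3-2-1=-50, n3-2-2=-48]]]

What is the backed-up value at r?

0

n1-2 (X): max(-27, -21) = -21
n1 (O): min(-37, -21) = -37
n2-1 (X): max(16, -18, 45) = 45
n2-2 (X): max(-4, 0) = 0
n2 (O): min(45, 0) = 0
n3-1 (X): max(31, 44) = 44
n3-2 (X): max(-50, -48) = -48
n3 (O): min(44, -48) = -48
r (X): max(-37, 0, -48) = 0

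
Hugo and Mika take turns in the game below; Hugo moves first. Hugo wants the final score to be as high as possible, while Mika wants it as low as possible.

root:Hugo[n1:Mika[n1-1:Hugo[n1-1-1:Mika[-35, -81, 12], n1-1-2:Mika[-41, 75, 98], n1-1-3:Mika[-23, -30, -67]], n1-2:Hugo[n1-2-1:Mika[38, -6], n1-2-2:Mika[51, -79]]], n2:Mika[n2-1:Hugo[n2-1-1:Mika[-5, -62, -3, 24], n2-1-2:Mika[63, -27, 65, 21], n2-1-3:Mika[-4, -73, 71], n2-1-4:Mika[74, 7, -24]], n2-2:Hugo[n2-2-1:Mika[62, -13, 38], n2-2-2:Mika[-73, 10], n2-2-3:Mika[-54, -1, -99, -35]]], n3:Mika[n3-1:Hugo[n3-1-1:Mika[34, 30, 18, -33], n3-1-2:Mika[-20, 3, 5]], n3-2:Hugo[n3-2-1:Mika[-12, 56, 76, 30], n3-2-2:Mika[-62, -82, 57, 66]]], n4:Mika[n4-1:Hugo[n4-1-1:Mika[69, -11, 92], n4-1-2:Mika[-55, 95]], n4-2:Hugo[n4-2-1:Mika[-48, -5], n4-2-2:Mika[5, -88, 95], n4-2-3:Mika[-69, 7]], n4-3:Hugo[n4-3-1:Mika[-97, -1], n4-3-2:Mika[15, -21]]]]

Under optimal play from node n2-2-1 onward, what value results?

n2-2-1 (Mika): min(62, -13, 38) = -13

-13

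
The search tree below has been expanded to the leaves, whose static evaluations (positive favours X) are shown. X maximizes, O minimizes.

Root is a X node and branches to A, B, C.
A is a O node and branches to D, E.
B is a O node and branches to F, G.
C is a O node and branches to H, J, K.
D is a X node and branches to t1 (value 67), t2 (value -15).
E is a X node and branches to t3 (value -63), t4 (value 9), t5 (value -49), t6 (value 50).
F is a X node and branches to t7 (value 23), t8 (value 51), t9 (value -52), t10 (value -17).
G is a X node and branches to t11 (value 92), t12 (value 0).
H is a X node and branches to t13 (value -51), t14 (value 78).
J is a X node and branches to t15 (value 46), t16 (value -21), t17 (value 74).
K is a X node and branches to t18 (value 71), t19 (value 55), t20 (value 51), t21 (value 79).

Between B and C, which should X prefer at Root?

C

F (X): max(23, 51, -52, -17) = 51
G (X): max(92, 0) = 92
B (O): min(51, 92) = 51
H (X): max(-51, 78) = 78
J (X): max(46, -21, 74) = 74
K (X): max(71, 55, 51, 79) = 79
C (O): min(78, 74, 79) = 74
X prefers the higher value; B=51, C=74. C is better since 74 > 51.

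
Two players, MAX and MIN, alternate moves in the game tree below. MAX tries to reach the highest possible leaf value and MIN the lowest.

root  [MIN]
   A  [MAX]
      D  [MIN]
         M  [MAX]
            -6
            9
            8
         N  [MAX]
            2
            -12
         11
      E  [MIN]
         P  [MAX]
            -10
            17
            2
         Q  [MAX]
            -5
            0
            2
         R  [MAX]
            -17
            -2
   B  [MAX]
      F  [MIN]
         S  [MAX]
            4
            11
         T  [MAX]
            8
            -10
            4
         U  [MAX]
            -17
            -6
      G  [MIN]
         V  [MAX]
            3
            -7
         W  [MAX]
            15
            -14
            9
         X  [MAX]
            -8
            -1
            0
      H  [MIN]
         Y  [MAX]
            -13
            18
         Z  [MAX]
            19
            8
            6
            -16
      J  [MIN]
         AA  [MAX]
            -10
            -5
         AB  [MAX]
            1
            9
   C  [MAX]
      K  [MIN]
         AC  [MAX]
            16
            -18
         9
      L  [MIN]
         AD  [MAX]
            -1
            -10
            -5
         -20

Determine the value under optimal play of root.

M (MAX): max(-6, 9, 8) = 9
N (MAX): max(2, -12) = 2
D (MIN): min(9, 2, 11) = 2
P (MAX): max(-10, 17, 2) = 17
Q (MAX): max(-5, 0, 2) = 2
R (MAX): max(-17, -2) = -2
E (MIN): min(17, 2, -2) = -2
A (MAX): max(2, -2) = 2
S (MAX): max(4, 11) = 11
T (MAX): max(8, -10, 4) = 8
U (MAX): max(-17, -6) = -6
F (MIN): min(11, 8, -6) = -6
V (MAX): max(3, -7) = 3
W (MAX): max(15, -14, 9) = 15
X (MAX): max(-8, -1, 0) = 0
G (MIN): min(3, 15, 0) = 0
Y (MAX): max(-13, 18) = 18
Z (MAX): max(19, 8, 6, -16) = 19
H (MIN): min(18, 19) = 18
AA (MAX): max(-10, -5) = -5
AB (MAX): max(1, 9) = 9
J (MIN): min(-5, 9) = -5
B (MAX): max(-6, 0, 18, -5) = 18
AC (MAX): max(16, -18) = 16
K (MIN): min(16, 9) = 9
AD (MAX): max(-1, -10, -5) = -1
L (MIN): min(-1, -20) = -20
C (MAX): max(9, -20) = 9
root (MIN): min(2, 18, 9) = 2

2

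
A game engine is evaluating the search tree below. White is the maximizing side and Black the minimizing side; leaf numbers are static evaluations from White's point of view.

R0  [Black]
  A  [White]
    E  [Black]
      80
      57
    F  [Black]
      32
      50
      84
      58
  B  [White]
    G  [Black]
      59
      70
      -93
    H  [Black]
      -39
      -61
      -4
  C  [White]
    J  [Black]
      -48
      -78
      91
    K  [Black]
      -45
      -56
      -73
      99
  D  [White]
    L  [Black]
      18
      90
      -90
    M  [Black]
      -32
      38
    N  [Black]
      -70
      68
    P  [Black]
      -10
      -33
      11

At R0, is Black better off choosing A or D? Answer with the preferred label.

E (Black): min(80, 57) = 57
F (Black): min(32, 50, 84, 58) = 32
A (White): max(57, 32) = 57
L (Black): min(18, 90, -90) = -90
M (Black): min(-32, 38) = -32
N (Black): min(-70, 68) = -70
P (Black): min(-10, -33, 11) = -33
D (White): max(-90, -32, -70, -33) = -32
Black prefers the lower value; A=57, D=-32. D is better since -32 < 57.

D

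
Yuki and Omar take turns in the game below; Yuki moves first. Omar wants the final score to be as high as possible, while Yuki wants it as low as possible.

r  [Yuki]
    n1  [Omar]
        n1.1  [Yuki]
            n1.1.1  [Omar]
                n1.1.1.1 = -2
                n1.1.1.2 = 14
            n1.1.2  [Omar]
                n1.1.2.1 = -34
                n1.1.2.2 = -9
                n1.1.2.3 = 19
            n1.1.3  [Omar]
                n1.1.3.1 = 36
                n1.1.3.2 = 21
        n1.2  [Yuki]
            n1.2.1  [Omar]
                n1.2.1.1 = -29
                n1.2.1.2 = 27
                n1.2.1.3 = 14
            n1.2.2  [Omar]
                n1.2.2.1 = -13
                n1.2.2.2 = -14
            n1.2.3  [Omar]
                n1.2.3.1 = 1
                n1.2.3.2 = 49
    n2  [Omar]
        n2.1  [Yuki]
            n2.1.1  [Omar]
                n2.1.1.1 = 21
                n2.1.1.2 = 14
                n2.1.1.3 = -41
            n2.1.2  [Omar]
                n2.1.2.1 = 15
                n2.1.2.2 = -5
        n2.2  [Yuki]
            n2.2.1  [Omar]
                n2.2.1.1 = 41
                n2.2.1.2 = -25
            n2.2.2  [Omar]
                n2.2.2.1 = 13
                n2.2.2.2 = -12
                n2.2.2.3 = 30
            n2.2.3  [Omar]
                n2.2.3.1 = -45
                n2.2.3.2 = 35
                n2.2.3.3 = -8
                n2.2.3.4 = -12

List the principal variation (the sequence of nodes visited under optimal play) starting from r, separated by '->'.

r -> n1 -> n1.1 -> n1.1.1 -> n1.1.1.2

n1.1.1 (Omar): max(-2, 14) = 14
n1.1.2 (Omar): max(-34, -9, 19) = 19
n1.1.3 (Omar): max(36, 21) = 36
n1.1 (Yuki): min(14, 19, 36) = 14
n1.2.1 (Omar): max(-29, 27, 14) = 27
n1.2.2 (Omar): max(-13, -14) = -13
n1.2.3 (Omar): max(1, 49) = 49
n1.2 (Yuki): min(27, -13, 49) = -13
n1 (Omar): max(14, -13) = 14
n2.1.1 (Omar): max(21, 14, -41) = 21
n2.1.2 (Omar): max(15, -5) = 15
n2.1 (Yuki): min(21, 15) = 15
n2.2.1 (Omar): max(41, -25) = 41
n2.2.2 (Omar): max(13, -12, 30) = 30
n2.2.3 (Omar): max(-45, 35, -8, -12) = 35
n2.2 (Yuki): min(41, 30, 35) = 30
n2 (Omar): max(15, 30) = 30
r (Yuki): min(14, 30) = 14
At r, Yuki picks n1 (lowest: 14).
At n1, Omar picks n1.1 (highest: 14).
At n1.1, Yuki picks n1.1.1 (lowest: 14).
At n1.1.1, Omar picks n1.1.1.2 (highest: 14).
Terminal value 14.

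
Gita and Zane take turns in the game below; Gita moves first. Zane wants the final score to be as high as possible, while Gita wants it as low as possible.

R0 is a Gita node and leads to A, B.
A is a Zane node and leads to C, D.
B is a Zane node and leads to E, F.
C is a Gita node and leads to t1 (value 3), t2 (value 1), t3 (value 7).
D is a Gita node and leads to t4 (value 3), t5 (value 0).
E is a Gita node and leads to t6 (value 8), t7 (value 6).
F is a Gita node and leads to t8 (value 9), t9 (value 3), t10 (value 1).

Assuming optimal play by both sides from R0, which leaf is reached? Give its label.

t2

C (Gita): min(3, 1, 7) = 1
D (Gita): min(3, 0) = 0
A (Zane): max(1, 0) = 1
E (Gita): min(8, 6) = 6
F (Gita): min(9, 3, 1) = 1
B (Zane): max(6, 1) = 6
R0 (Gita): min(1, 6) = 1
At R0, Gita picks A (lowest: 1).
At A, Zane picks C (highest: 1).
At C, Gita picks t2 (lowest: 1).
Terminal value 1.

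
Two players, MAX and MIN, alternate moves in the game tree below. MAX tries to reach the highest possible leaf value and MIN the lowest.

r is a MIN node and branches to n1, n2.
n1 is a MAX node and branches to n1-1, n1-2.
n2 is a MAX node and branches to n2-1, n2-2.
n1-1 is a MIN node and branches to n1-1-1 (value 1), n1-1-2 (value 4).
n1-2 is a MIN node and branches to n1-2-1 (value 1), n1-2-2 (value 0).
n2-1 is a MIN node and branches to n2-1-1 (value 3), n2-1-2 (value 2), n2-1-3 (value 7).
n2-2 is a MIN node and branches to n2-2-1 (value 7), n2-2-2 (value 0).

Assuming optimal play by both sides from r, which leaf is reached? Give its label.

n1-1 (MIN): min(1, 4) = 1
n1-2 (MIN): min(1, 0) = 0
n1 (MAX): max(1, 0) = 1
n2-1 (MIN): min(3, 2, 7) = 2
n2-2 (MIN): min(7, 0) = 0
n2 (MAX): max(2, 0) = 2
r (MIN): min(1, 2) = 1
At r, MIN picks n1 (lowest: 1).
At n1, MAX picks n1-1 (highest: 1).
At n1-1, MIN picks n1-1-1 (lowest: 1).
Terminal value 1.

n1-1-1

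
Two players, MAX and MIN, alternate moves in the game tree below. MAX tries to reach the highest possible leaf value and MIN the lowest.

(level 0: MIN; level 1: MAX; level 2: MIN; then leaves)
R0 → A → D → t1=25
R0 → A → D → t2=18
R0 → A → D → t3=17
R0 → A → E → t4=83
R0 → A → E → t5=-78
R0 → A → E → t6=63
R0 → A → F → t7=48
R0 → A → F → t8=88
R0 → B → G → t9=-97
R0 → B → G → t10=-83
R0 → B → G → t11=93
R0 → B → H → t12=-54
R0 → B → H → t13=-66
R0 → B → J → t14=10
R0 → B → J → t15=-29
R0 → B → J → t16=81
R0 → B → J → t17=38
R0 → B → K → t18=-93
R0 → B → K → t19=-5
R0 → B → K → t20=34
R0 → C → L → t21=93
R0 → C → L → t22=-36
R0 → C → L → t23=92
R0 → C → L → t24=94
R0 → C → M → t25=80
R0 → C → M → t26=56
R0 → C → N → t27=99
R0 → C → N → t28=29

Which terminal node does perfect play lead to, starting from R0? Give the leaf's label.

t15

D (MIN): min(25, 18, 17) = 17
E (MIN): min(83, -78, 63) = -78
F (MIN): min(48, 88) = 48
A (MAX): max(17, -78, 48) = 48
G (MIN): min(-97, -83, 93) = -97
H (MIN): min(-54, -66) = -66
J (MIN): min(10, -29, 81, 38) = -29
K (MIN): min(-93, -5, 34) = -93
B (MAX): max(-97, -66, -29, -93) = -29
L (MIN): min(93, -36, 92, 94) = -36
M (MIN): min(80, 56) = 56
N (MIN): min(99, 29) = 29
C (MAX): max(-36, 56, 29) = 56
R0 (MIN): min(48, -29, 56) = -29
At R0, MIN picks B (lowest: -29).
At B, MAX picks J (highest: -29).
At J, MIN picks t15 (lowest: -29).
Terminal value -29.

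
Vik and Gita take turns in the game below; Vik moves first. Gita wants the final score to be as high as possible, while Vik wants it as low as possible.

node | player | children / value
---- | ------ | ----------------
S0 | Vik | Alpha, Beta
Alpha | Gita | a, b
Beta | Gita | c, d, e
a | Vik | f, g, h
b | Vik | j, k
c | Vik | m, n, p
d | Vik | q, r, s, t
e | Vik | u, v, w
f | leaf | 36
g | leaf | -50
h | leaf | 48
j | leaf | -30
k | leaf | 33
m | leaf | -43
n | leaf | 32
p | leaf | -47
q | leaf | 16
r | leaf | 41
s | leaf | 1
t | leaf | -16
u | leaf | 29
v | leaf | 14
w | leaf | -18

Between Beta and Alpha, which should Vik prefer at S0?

c (Vik): min(-43, 32, -47) = -47
d (Vik): min(16, 41, 1, -16) = -16
e (Vik): min(29, 14, -18) = -18
Beta (Gita): max(-47, -16, -18) = -16
a (Vik): min(36, -50, 48) = -50
b (Vik): min(-30, 33) = -30
Alpha (Gita): max(-50, -30) = -30
Vik prefers the lower value; Beta=-16, Alpha=-30. Alpha is better since -30 < -16.

Alpha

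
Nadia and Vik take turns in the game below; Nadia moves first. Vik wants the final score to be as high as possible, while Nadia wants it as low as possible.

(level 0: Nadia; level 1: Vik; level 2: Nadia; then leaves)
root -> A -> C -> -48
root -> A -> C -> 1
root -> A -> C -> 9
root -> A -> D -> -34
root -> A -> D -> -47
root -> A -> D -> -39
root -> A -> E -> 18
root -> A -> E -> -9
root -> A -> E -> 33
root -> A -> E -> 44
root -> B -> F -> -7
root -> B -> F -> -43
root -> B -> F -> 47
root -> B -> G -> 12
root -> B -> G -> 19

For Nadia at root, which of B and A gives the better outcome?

A

F (Nadia): min(-7, -43, 47) = -43
G (Nadia): min(12, 19) = 12
B (Vik): max(-43, 12) = 12
C (Nadia): min(-48, 1, 9) = -48
D (Nadia): min(-34, -47, -39) = -47
E (Nadia): min(18, -9, 33, 44) = -9
A (Vik): max(-48, -47, -9) = -9
Nadia prefers the lower value; B=12, A=-9. A is better since -9 < 12.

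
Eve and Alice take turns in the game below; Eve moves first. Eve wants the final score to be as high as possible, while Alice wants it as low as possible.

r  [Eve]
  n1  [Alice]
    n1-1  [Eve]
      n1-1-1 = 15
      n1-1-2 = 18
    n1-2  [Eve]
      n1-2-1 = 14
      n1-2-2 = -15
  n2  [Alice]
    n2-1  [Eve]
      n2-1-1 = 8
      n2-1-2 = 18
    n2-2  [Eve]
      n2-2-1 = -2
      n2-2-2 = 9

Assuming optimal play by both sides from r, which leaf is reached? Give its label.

n1-1 (Eve): max(15, 18) = 18
n1-2 (Eve): max(14, -15) = 14
n1 (Alice): min(18, 14) = 14
n2-1 (Eve): max(8, 18) = 18
n2-2 (Eve): max(-2, 9) = 9
n2 (Alice): min(18, 9) = 9
r (Eve): max(14, 9) = 14
At r, Eve picks n1 (highest: 14).
At n1, Alice picks n1-2 (lowest: 14).
At n1-2, Eve picks n1-2-1 (highest: 14).
Terminal value 14.

n1-2-1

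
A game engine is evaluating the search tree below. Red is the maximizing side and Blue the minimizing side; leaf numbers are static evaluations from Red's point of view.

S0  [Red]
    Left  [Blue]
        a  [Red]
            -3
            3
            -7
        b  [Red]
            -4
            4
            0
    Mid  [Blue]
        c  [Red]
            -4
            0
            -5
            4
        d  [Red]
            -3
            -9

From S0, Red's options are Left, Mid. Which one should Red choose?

Left

a (Red): max(-3, 3, -7) = 3
b (Red): max(-4, 4, 0) = 4
Left (Blue): min(3, 4) = 3
c (Red): max(-4, 0, -5, 4) = 4
d (Red): max(-3, -9) = -3
Mid (Blue): min(4, -3) = -3
S0 (Red): max(3, -3) = 3
Red at S0 wants the highest of {Left=3, Mid=-3}, so chooses Left.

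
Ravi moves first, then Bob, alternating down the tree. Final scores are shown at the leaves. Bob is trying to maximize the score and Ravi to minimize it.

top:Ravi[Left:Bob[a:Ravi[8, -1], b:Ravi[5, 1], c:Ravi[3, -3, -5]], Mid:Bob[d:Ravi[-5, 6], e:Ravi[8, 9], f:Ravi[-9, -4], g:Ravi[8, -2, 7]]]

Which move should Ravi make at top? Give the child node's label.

Left

a (Ravi): min(8, -1) = -1
b (Ravi): min(5, 1) = 1
c (Ravi): min(3, -3, -5) = -5
Left (Bob): max(-1, 1, -5) = 1
d (Ravi): min(-5, 6) = -5
e (Ravi): min(8, 9) = 8
f (Ravi): min(-9, -4) = -9
g (Ravi): min(8, -2, 7) = -2
Mid (Bob): max(-5, 8, -9, -2) = 8
top (Ravi): min(1, 8) = 1
Ravi at top wants the lowest of {Left=1, Mid=8}, so chooses Left.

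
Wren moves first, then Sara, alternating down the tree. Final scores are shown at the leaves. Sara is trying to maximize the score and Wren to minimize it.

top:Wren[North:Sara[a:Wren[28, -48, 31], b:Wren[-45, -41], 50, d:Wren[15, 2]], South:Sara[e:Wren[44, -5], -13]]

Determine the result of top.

-5

a (Wren): min(28, -48, 31) = -48
b (Wren): min(-45, -41) = -45
d (Wren): min(15, 2) = 2
North (Sara): max(-48, -45, 50, 2) = 50
e (Wren): min(44, -5) = -5
South (Sara): max(-5, -13) = -5
top (Wren): min(50, -5) = -5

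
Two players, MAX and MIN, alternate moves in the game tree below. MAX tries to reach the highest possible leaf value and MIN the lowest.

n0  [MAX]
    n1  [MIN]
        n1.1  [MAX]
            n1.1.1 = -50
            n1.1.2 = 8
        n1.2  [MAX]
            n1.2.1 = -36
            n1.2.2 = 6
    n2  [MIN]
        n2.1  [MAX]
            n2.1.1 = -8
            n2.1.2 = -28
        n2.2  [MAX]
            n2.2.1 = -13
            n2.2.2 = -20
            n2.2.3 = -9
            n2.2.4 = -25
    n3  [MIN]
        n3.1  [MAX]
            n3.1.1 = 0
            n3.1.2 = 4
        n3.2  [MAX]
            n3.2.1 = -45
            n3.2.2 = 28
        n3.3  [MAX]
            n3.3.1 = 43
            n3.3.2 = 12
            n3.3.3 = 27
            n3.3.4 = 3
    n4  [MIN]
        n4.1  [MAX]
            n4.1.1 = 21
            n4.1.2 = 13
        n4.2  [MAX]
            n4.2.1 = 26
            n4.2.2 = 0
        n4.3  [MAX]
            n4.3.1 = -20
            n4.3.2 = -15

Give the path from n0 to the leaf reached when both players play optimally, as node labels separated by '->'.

n1.1 (MAX): max(-50, 8) = 8
n1.2 (MAX): max(-36, 6) = 6
n1 (MIN): min(8, 6) = 6
n2.1 (MAX): max(-8, -28) = -8
n2.2 (MAX): max(-13, -20, -9, -25) = -9
n2 (MIN): min(-8, -9) = -9
n3.1 (MAX): max(0, 4) = 4
n3.2 (MAX): max(-45, 28) = 28
n3.3 (MAX): max(43, 12, 27, 3) = 43
n3 (MIN): min(4, 28, 43) = 4
n4.1 (MAX): max(21, 13) = 21
n4.2 (MAX): max(26, 0) = 26
n4.3 (MAX): max(-20, -15) = -15
n4 (MIN): min(21, 26, -15) = -15
n0 (MAX): max(6, -9, 4, -15) = 6
At n0, MAX picks n1 (highest: 6).
At n1, MIN picks n1.2 (lowest: 6).
At n1.2, MAX picks n1.2.2 (highest: 6).
Terminal value 6.

n0 -> n1 -> n1.2 -> n1.2.2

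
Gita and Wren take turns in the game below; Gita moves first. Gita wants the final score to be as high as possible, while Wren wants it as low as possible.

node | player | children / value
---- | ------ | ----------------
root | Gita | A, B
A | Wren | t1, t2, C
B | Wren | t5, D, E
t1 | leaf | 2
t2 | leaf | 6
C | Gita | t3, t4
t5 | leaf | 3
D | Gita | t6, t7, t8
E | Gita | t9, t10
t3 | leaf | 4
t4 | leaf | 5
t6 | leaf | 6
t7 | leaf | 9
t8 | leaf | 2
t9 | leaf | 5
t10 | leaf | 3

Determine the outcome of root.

3

C (Gita): max(4, 5) = 5
A (Wren): min(2, 6, 5) = 2
D (Gita): max(6, 9, 2) = 9
E (Gita): max(5, 3) = 5
B (Wren): min(3, 9, 5) = 3
root (Gita): max(2, 3) = 3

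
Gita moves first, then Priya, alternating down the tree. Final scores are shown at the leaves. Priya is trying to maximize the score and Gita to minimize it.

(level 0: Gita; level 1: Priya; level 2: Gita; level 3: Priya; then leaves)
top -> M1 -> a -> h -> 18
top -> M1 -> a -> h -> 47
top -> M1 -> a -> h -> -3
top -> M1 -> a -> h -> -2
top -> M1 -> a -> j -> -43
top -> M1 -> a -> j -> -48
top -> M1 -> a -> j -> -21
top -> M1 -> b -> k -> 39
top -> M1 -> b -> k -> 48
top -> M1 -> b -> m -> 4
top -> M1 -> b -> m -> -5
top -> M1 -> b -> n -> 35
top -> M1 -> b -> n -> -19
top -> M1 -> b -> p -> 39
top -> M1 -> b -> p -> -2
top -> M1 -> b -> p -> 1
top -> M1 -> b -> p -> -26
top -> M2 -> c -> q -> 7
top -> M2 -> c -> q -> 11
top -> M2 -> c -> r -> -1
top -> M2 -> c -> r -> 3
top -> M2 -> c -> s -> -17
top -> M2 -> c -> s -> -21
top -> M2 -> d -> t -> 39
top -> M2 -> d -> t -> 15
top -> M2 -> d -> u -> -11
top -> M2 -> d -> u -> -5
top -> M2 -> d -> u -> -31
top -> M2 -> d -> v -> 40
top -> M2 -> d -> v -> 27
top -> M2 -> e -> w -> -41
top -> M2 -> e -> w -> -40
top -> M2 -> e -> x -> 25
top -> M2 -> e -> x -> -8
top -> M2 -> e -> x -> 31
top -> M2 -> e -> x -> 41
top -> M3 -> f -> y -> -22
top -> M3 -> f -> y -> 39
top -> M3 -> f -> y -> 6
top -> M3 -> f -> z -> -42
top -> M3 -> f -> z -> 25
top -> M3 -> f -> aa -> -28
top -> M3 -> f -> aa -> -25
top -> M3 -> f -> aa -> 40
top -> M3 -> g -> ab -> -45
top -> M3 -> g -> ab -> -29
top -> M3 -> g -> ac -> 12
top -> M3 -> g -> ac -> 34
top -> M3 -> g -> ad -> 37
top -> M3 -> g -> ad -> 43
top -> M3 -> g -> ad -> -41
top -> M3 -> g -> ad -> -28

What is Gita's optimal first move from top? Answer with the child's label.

h (Priya): max(18, 47, -3, -2) = 47
j (Priya): max(-43, -48, -21) = -21
a (Gita): min(47, -21) = -21
k (Priya): max(39, 48) = 48
m (Priya): max(4, -5) = 4
n (Priya): max(35, -19) = 35
p (Priya): max(39, -2, 1, -26) = 39
b (Gita): min(48, 4, 35, 39) = 4
M1 (Priya): max(-21, 4) = 4
q (Priya): max(7, 11) = 11
r (Priya): max(-1, 3) = 3
s (Priya): max(-17, -21) = -17
c (Gita): min(11, 3, -17) = -17
t (Priya): max(39, 15) = 39
u (Priya): max(-11, -5, -31) = -5
v (Priya): max(40, 27) = 40
d (Gita): min(39, -5, 40) = -5
w (Priya): max(-41, -40) = -40
x (Priya): max(25, -8, 31, 41) = 41
e (Gita): min(-40, 41) = -40
M2 (Priya): max(-17, -5, -40) = -5
y (Priya): max(-22, 39, 6) = 39
z (Priya): max(-42, 25) = 25
aa (Priya): max(-28, -25, 40) = 40
f (Gita): min(39, 25, 40) = 25
ab (Priya): max(-45, -29) = -29
ac (Priya): max(12, 34) = 34
ad (Priya): max(37, 43, -41, -28) = 43
g (Gita): min(-29, 34, 43) = -29
M3 (Priya): max(25, -29) = 25
top (Gita): min(4, -5, 25) = -5
Gita at top wants the lowest of {M1=4, M2=-5, M3=25}, so chooses M2.

M2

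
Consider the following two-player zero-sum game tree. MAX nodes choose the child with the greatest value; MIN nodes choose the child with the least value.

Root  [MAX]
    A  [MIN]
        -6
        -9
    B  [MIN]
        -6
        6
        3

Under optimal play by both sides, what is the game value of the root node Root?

-6

A (MIN): min(-6, -9) = -9
B (MIN): min(-6, 6, 3) = -6
Root (MAX): max(-9, -6) = -6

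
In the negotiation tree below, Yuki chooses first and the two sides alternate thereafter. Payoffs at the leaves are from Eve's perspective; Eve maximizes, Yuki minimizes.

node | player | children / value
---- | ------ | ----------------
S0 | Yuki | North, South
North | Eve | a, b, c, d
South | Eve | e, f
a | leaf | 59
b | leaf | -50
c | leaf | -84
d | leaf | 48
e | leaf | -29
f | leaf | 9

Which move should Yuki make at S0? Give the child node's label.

South

North (Eve): max(59, -50, -84, 48) = 59
South (Eve): max(-29, 9) = 9
S0 (Yuki): min(59, 9) = 9
Yuki at S0 wants the lowest of {North=59, South=9}, so chooses South.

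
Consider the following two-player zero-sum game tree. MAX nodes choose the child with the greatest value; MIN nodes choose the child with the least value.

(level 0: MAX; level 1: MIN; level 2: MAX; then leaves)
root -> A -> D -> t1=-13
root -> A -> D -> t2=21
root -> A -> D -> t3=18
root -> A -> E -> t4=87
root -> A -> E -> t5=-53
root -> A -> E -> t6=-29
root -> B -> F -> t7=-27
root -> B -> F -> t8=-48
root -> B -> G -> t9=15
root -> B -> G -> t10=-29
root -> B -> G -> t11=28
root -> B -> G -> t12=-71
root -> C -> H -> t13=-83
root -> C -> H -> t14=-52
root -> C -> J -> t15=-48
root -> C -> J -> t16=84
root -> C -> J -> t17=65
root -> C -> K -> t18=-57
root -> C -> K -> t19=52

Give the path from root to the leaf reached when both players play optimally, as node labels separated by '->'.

D (MAX): max(-13, 21, 18) = 21
E (MAX): max(87, -53, -29) = 87
A (MIN): min(21, 87) = 21
F (MAX): max(-27, -48) = -27
G (MAX): max(15, -29, 28, -71) = 28
B (MIN): min(-27, 28) = -27
H (MAX): max(-83, -52) = -52
J (MAX): max(-48, 84, 65) = 84
K (MAX): max(-57, 52) = 52
C (MIN): min(-52, 84, 52) = -52
root (MAX): max(21, -27, -52) = 21
At root, MAX picks A (highest: 21).
At A, MIN picks D (lowest: 21).
At D, MAX picks t2 (highest: 21).
Terminal value 21.

root -> A -> D -> t2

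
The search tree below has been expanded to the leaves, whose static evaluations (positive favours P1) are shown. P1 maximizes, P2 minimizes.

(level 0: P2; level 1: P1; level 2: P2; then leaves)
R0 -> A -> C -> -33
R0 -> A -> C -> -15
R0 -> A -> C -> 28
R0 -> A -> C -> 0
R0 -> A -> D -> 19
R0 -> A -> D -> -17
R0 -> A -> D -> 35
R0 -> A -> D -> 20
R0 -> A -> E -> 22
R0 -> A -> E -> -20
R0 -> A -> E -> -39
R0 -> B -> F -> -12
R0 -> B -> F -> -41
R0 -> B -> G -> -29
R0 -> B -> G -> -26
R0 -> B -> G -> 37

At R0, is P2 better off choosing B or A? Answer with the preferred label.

B

F (P2): min(-12, -41) = -41
G (P2): min(-29, -26, 37) = -29
B (P1): max(-41, -29) = -29
C (P2): min(-33, -15, 28, 0) = -33
D (P2): min(19, -17, 35, 20) = -17
E (P2): min(22, -20, -39) = -39
A (P1): max(-33, -17, -39) = -17
P2 prefers the lower value; B=-29, A=-17. B is better since -29 < -17.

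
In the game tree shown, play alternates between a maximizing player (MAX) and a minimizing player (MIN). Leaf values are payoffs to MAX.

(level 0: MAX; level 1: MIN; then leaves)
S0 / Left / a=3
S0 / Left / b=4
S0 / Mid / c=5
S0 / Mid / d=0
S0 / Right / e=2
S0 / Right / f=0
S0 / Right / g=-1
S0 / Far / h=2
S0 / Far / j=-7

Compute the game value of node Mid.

Mid (MIN): min(5, 0) = 0

0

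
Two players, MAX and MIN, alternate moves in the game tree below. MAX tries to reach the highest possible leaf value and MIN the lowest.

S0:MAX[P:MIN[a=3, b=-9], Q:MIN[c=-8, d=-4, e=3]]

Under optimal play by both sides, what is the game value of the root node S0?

P (MIN): min(3, -9) = -9
Q (MIN): min(-8, -4, 3) = -8
S0 (MAX): max(-9, -8) = -8

-8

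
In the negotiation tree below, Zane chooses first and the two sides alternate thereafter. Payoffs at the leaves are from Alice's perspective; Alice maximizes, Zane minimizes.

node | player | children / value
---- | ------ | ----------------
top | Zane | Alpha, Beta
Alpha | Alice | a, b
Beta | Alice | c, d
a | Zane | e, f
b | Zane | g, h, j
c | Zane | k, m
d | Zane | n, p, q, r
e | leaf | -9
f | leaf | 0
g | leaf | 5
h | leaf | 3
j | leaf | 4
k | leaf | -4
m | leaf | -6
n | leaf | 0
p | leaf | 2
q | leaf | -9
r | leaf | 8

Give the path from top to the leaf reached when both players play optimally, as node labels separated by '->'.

top -> Beta -> c -> m

a (Zane): min(-9, 0) = -9
b (Zane): min(5, 3, 4) = 3
Alpha (Alice): max(-9, 3) = 3
c (Zane): min(-4, -6) = -6
d (Zane): min(0, 2, -9, 8) = -9
Beta (Alice): max(-6, -9) = -6
top (Zane): min(3, -6) = -6
At top, Zane picks Beta (lowest: -6).
At Beta, Alice picks c (highest: -6).
At c, Zane picks m (lowest: -6).
Terminal value -6.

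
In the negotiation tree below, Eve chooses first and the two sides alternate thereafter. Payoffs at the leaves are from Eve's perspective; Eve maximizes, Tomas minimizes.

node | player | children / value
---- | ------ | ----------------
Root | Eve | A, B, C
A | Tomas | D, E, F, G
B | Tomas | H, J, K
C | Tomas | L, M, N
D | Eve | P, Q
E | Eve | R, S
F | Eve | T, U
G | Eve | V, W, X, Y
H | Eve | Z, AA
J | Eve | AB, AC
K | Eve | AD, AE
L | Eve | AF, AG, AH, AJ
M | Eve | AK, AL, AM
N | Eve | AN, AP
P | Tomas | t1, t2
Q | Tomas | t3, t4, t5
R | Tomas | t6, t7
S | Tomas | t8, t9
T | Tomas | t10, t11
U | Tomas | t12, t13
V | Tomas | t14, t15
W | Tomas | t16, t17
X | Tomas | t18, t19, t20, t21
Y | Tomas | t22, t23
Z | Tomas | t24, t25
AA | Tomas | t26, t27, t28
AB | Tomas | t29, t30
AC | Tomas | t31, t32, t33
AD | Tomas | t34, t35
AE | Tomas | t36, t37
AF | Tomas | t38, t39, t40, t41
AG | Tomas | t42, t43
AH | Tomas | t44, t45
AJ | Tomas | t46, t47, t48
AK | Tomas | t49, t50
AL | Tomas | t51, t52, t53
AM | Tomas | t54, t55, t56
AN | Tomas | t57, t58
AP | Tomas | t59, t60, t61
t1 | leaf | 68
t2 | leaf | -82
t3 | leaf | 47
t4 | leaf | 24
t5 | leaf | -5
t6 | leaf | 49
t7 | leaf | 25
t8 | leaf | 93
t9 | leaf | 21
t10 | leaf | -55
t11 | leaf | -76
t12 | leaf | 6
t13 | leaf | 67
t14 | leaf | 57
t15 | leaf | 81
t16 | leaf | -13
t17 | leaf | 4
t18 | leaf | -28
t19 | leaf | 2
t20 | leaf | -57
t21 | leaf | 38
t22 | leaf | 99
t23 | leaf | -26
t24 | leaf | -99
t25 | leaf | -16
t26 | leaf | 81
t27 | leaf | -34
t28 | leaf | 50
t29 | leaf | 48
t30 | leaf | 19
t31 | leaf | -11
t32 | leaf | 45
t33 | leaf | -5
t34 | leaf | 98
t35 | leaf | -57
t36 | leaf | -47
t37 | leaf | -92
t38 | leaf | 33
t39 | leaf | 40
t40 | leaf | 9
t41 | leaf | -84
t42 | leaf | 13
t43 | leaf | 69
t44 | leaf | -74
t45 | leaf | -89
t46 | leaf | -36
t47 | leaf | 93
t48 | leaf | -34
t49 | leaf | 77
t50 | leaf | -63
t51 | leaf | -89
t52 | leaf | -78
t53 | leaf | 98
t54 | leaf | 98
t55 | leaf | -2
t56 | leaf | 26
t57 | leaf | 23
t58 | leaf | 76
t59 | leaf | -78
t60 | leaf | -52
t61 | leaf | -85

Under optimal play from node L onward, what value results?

13

AF (Tomas): min(33, 40, 9, -84) = -84
AG (Tomas): min(13, 69) = 13
AH (Tomas): min(-74, -89) = -89
AJ (Tomas): min(-36, 93, -34) = -36
L (Eve): max(-84, 13, -89, -36) = 13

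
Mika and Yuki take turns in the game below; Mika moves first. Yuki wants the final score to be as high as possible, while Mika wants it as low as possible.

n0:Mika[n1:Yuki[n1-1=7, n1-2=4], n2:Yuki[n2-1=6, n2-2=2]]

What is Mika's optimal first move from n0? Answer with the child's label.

n2

n1 (Yuki): max(7, 4) = 7
n2 (Yuki): max(6, 2) = 6
n0 (Mika): min(7, 6) = 6
Mika at n0 wants the lowest of {n1=7, n2=6}, so chooses n2.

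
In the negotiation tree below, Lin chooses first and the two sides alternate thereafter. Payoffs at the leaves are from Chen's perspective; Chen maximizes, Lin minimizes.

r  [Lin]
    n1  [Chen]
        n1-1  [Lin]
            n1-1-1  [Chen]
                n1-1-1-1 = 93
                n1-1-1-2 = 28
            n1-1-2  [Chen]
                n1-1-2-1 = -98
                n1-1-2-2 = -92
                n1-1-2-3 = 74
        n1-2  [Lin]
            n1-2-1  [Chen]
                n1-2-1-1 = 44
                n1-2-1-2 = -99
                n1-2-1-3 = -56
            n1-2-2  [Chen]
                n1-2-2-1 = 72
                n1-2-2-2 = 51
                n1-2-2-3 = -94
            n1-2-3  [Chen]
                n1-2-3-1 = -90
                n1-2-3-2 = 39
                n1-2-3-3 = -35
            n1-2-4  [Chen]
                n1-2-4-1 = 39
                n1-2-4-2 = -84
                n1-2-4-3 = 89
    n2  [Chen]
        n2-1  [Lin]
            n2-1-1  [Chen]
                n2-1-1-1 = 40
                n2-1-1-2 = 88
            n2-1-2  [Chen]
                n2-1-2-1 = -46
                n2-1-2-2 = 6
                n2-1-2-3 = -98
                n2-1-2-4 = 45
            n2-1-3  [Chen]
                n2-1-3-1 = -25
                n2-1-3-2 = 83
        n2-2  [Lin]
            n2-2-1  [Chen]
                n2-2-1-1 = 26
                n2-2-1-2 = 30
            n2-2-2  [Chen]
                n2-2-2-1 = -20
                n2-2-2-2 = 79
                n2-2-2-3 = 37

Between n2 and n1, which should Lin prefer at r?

n2

n2-1-1 (Chen): max(40, 88) = 88
n2-1-2 (Chen): max(-46, 6, -98, 45) = 45
n2-1-3 (Chen): max(-25, 83) = 83
n2-1 (Lin): min(88, 45, 83) = 45
n2-2-1 (Chen): max(26, 30) = 30
n2-2-2 (Chen): max(-20, 79, 37) = 79
n2-2 (Lin): min(30, 79) = 30
n2 (Chen): max(45, 30) = 45
n1-1-1 (Chen): max(93, 28) = 93
n1-1-2 (Chen): max(-98, -92, 74) = 74
n1-1 (Lin): min(93, 74) = 74
n1-2-1 (Chen): max(44, -99, -56) = 44
n1-2-2 (Chen): max(72, 51, -94) = 72
n1-2-3 (Chen): max(-90, 39, -35) = 39
n1-2-4 (Chen): max(39, -84, 89) = 89
n1-2 (Lin): min(44, 72, 39, 89) = 39
n1 (Chen): max(74, 39) = 74
Lin prefers the lower value; n2=45, n1=74. n2 is better since 45 < 74.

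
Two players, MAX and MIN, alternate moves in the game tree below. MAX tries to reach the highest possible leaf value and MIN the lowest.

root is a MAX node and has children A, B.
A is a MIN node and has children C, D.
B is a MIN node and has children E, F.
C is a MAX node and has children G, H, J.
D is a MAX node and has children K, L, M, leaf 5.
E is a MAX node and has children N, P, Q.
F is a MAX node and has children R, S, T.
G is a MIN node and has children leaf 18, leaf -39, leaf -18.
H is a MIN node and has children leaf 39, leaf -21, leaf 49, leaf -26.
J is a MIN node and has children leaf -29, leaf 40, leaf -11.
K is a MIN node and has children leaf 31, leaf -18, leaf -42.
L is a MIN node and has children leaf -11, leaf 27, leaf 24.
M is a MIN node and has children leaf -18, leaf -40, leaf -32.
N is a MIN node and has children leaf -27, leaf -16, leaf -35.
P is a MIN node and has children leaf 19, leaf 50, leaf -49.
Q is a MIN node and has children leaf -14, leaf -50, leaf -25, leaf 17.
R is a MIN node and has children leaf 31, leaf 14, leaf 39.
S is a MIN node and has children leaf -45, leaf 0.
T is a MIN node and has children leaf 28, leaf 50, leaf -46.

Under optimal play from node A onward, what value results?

-26

G (MIN): min(18, -39, -18) = -39
H (MIN): min(39, -21, 49, -26) = -26
J (MIN): min(-29, 40, -11) = -29
C (MAX): max(-39, -26, -29) = -26
K (MIN): min(31, -18, -42) = -42
L (MIN): min(-11, 27, 24) = -11
M (MIN): min(-18, -40, -32) = -40
D (MAX): max(-42, -11, -40, 5) = 5
A (MIN): min(-26, 5) = -26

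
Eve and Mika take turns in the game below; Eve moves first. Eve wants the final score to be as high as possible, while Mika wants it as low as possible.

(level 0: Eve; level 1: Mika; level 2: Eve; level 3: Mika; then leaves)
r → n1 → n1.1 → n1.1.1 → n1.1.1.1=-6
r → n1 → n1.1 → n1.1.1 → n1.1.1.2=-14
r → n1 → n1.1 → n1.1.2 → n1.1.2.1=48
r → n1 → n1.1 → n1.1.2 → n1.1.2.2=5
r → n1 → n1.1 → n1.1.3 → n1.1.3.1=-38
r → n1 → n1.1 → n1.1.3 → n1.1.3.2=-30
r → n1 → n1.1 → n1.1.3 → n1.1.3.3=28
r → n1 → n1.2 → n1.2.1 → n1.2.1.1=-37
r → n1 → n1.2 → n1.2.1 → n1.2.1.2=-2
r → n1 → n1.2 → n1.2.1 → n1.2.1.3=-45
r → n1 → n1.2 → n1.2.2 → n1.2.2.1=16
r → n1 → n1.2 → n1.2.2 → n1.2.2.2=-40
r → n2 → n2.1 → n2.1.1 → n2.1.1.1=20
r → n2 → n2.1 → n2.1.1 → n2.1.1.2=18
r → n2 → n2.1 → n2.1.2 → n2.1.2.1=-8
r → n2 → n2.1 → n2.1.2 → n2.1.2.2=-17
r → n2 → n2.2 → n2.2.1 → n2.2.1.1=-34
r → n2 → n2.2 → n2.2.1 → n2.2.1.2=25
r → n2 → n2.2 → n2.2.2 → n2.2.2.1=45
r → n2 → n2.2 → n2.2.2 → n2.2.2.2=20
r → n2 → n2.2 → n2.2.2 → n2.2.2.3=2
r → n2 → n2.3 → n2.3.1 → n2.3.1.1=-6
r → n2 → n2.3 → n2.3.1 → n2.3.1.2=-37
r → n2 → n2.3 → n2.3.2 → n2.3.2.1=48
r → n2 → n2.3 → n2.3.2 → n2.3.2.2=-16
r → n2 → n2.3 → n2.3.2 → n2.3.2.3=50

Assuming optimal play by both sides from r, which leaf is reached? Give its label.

n1.1.1 (Mika): min(-6, -14) = -14
n1.1.2 (Mika): min(48, 5) = 5
n1.1.3 (Mika): min(-38, -30, 28) = -38
n1.1 (Eve): max(-14, 5, -38) = 5
n1.2.1 (Mika): min(-37, -2, -45) = -45
n1.2.2 (Mika): min(16, -40) = -40
n1.2 (Eve): max(-45, -40) = -40
n1 (Mika): min(5, -40) = -40
n2.1.1 (Mika): min(20, 18) = 18
n2.1.2 (Mika): min(-8, -17) = -17
n2.1 (Eve): max(18, -17) = 18
n2.2.1 (Mika): min(-34, 25) = -34
n2.2.2 (Mika): min(45, 20, 2) = 2
n2.2 (Eve): max(-34, 2) = 2
n2.3.1 (Mika): min(-6, -37) = -37
n2.3.2 (Mika): min(48, -16, 50) = -16
n2.3 (Eve): max(-37, -16) = -16
n2 (Mika): min(18, 2, -16) = -16
r (Eve): max(-40, -16) = -16
At r, Eve picks n2 (highest: -16).
At n2, Mika picks n2.3 (lowest: -16).
At n2.3, Eve picks n2.3.2 (highest: -16).
At n2.3.2, Mika picks n2.3.2.2 (lowest: -16).
Terminal value -16.

n2.3.2.2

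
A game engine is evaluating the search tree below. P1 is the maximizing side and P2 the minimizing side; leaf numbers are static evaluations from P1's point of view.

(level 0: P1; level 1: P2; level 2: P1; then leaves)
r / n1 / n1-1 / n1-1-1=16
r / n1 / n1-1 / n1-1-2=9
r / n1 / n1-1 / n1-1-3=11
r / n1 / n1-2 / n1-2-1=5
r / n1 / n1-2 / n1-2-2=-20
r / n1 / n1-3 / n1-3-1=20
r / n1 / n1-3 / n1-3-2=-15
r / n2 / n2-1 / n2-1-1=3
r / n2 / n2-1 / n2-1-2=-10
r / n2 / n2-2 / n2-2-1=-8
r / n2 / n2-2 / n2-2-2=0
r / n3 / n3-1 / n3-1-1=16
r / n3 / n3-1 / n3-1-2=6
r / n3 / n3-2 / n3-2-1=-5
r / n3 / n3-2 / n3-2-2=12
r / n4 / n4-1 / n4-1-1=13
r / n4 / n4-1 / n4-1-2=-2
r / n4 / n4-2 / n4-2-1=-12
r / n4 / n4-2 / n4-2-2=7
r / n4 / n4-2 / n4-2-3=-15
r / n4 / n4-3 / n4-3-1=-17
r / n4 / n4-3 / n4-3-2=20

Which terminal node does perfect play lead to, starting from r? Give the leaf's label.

n1-1 (P1): max(16, 9, 11) = 16
n1-2 (P1): max(5, -20) = 5
n1-3 (P1): max(20, -15) = 20
n1 (P2): min(16, 5, 20) = 5
n2-1 (P1): max(3, -10) = 3
n2-2 (P1): max(-8, 0) = 0
n2 (P2): min(3, 0) = 0
n3-1 (P1): max(16, 6) = 16
n3-2 (P1): max(-5, 12) = 12
n3 (P2): min(16, 12) = 12
n4-1 (P1): max(13, -2) = 13
n4-2 (P1): max(-12, 7, -15) = 7
n4-3 (P1): max(-17, 20) = 20
n4 (P2): min(13, 7, 20) = 7
r (P1): max(5, 0, 12, 7) = 12
At r, P1 picks n3 (highest: 12).
At n3, P2 picks n3-2 (lowest: 12).
At n3-2, P1 picks n3-2-2 (highest: 12).
Terminal value 12.

n3-2-2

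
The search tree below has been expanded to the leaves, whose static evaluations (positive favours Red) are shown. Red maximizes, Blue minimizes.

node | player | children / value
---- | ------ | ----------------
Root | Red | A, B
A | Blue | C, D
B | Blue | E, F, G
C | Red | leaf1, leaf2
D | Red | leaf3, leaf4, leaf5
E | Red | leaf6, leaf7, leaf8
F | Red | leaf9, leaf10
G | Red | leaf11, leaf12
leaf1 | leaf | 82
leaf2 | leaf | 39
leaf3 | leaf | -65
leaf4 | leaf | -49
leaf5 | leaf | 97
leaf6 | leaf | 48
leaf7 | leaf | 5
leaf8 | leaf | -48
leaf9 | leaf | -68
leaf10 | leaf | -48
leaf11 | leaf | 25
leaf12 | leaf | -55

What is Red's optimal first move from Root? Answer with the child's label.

C (Red): max(82, 39) = 82
D (Red): max(-65, -49, 97) = 97
A (Blue): min(82, 97) = 82
E (Red): max(48, 5, -48) = 48
F (Red): max(-68, -48) = -48
G (Red): max(25, -55) = 25
B (Blue): min(48, -48, 25) = -48
Root (Red): max(82, -48) = 82
Red at Root wants the highest of {A=82, B=-48}, so chooses A.

A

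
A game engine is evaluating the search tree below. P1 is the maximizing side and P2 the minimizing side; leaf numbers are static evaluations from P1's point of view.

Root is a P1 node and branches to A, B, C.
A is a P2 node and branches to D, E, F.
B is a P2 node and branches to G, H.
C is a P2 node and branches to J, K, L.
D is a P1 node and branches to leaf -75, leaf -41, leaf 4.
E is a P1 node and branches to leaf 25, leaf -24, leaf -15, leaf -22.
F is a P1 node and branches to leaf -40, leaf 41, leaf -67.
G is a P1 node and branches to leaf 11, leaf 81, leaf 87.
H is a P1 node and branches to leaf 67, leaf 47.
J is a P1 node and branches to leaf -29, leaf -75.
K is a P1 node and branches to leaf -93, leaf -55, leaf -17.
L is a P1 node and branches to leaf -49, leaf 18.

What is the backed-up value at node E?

25

E (P1): max(25, -24, -15, -22) = 25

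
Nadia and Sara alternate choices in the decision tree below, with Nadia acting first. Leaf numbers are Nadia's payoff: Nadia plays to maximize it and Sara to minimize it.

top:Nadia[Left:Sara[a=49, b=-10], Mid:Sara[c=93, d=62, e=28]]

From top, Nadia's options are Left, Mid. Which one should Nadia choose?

Mid

Left (Sara): min(49, -10) = -10
Mid (Sara): min(93, 62, 28) = 28
top (Nadia): max(-10, 28) = 28
Nadia at top wants the highest of {Left=-10, Mid=28}, so chooses Mid.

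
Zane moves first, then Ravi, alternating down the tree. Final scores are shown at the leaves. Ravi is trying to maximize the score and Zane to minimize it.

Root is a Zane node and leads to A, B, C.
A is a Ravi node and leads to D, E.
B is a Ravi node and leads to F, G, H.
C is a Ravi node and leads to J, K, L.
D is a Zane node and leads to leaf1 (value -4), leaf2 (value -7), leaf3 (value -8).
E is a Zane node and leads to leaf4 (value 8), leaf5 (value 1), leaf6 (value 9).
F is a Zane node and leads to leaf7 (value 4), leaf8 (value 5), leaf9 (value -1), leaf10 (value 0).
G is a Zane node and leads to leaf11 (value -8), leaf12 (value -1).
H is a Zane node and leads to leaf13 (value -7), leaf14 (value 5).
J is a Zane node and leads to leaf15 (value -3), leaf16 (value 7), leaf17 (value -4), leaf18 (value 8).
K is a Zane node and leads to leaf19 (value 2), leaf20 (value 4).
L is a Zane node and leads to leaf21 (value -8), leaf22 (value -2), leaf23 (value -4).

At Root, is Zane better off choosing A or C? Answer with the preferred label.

D (Zane): min(-4, -7, -8) = -8
E (Zane): min(8, 1, 9) = 1
A (Ravi): max(-8, 1) = 1
J (Zane): min(-3, 7, -4, 8) = -4
K (Zane): min(2, 4) = 2
L (Zane): min(-8, -2, -4) = -8
C (Ravi): max(-4, 2, -8) = 2
Zane prefers the lower value; A=1, C=2. A is better since 1 < 2.

A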